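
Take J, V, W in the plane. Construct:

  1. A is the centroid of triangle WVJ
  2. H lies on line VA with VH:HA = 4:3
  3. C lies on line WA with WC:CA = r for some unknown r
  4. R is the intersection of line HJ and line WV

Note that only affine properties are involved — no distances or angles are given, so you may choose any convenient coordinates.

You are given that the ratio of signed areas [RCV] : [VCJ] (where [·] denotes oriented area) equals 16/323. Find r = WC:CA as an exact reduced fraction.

Assign J = (0, 0), V = (1, 0), W = (0, 1) — the answer is frame-independent, so this choice is without loss of generality.
1. A is the centroid of triangle WVJ ⇒ A = (1/3, 1/3)
2. H lies on line VA with VH:HA = 4:3 ⇒ H = (13/21, 4/21)
3. With WC:CA = r, write λ = r/(r+1) so C = W + λ·(A−W); C is affine-linear in λ
4. R is the intersection of line HJ and line WV ⇒ R = (13/17, 4/17)
Every point depending on C is an affine combination of C and λ-independent points, so each such coordinate is linear in λ; the λ² term in each signed area is a multiple of (A−W)×(A−W) = 0, so 2·[RCV] and 2·[VCJ] are each linear in λ. Evaluating at λ=0 and λ=1:
  2·[RCV] = 4/51·λ,   2·[VCJ] = -2/3·λ + 1
So [RCV]:[VCJ] = (4/51·λ) / (-2/3·λ + 1). Setting this equal to 16/323:
  4/51·λ = 16/323·(-2/3·λ + 1)  ⇒  λ = 4/9
Then r = λ/(1−λ) = (4/9)/(5/9) = 4/5. Check: with r = 4/5, C = (4/27, 19/27) and [RCV]:[VCJ] = 16/323 as required.

r = 4/5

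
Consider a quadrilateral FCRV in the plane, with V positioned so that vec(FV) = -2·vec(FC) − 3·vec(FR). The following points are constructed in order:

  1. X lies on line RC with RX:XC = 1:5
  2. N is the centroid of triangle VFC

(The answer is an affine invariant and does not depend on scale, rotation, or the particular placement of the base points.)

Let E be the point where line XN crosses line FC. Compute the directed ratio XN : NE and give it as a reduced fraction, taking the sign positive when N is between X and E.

Work in coordinates with F = (0, 0), C = (1, 0), R = (0, 1), V = (-2, -3).
1. X lies on line RC with RX:XC = 1:5 ⇒ X = (1/6, 5/6)
2. N is the centroid of triangle VFC ⇒ N = (-1/3, -1)
line XN meets FC at E = (-2/33, 0)
N = X + t·(E−X) with t = 11/5, so XN:NE = 11/5:-6/5

XN:NE = -11/6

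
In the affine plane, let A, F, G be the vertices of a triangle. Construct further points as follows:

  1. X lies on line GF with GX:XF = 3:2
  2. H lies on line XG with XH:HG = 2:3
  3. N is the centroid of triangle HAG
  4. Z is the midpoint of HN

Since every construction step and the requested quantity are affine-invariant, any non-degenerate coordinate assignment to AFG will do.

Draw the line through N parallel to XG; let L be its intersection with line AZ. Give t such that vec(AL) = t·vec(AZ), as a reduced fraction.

Choose coordinates A = (0, 0), F = (1, 0), G = (0, 1).
1. X lies on line GF with GX:XF = 3:2 ⇒ X = (3/5, 2/5)
2. H lies on line XG with XH:HG = 2:3 ⇒ H = (9/25, 16/25)
3. N is the centroid of triangle HAG ⇒ N = (3/25, 41/75)
4. Z is the midpoint of HN ⇒ Z = (6/25, 89/150)
through N parallel to XG: direction (-3/5, 3/5); meets AZ at L = (24/125, 178/375)
L = A + t·(Z−A) with t = 4/5

t = 4/5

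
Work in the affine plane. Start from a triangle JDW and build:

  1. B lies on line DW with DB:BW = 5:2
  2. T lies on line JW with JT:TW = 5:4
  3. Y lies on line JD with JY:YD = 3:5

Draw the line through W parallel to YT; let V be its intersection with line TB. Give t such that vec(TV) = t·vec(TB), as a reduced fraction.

t = 42/55

Choose coordinates J = (0, 0), D = (1, 0), W = (0, 1).
1. B lies on line DW with DB:BW = 5:2 ⇒ B = (2/7, 5/7)
2. T lies on line JW with JT:TW = 5:4 ⇒ T = (0, 5/9)
3. Y lies on line JD with JY:YD = 3:5 ⇒ Y = (3/8, 0)
through W parallel to YT: direction (-3/8, 5/9); meets TB at V = (12/55, 67/99)
V = T + t·(B−T) with t = 42/55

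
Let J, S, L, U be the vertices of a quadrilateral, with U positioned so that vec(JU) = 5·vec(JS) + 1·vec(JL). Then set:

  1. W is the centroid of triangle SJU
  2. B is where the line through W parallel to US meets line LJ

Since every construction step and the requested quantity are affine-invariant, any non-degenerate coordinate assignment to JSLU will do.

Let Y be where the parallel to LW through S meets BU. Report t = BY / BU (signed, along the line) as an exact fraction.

t = 3/17

Set J = (0, 0), S = (1, 0), L = (0, 1), U = (5, 1); any affine frame gives the same invariant.
1. W is the centroid of triangle SJU ⇒ W = (2, 1/3)
2. B is where the line through W parallel to US meets line LJ ⇒ B = (0, -1/6)
through S parallel to LW: direction (2, -2/3); meets BU at Y = (15/17, 2/51)
Y = B + t·(U−B) with t = 3/17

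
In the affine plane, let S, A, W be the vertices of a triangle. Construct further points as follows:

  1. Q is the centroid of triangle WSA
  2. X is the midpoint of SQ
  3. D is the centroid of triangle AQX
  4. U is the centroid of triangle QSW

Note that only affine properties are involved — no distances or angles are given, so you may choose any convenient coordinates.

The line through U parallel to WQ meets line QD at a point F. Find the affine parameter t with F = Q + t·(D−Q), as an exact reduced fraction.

t = -2

Assign S = (0, 0), A = (1, 0), W = (0, 1) — the answer is frame-independent, so this choice is without loss of generality.
1. Q is the centroid of triangle WSA ⇒ Q = (1/3, 1/3)
2. X is the midpoint of SQ ⇒ X = (1/6, 1/6)
3. D is the centroid of triangle AQX ⇒ D = (1/2, 1/6)
4. U is the centroid of triangle QSW ⇒ U = (1/9, 4/9)
through U parallel to WQ: direction (1/3, -2/3); meets QD at F = (0, 2/3)
F = Q + t·(D−Q) with t = -2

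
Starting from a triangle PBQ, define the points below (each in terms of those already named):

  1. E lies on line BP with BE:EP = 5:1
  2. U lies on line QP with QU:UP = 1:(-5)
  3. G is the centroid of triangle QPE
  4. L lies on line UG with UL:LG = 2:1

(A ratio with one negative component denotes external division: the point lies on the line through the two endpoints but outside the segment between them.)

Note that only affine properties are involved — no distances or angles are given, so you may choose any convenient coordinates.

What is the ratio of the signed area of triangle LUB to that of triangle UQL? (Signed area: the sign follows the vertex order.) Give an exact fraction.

[LUB]:[UQL] = -61

Work in coordinates with P = (0, 0), B = (1, 0), Q = (0, 1).
1. E lies on line BP with BE:EP = 5:1 ⇒ E = (1/6, 0)
2. U lies on line QP with QU:UP = 1:(-5) ⇒ U = (0, 5/4)
3. G is the centroid of triangle QPE ⇒ G = (1/18, 1/3)
4. L lies on line UG with UL:LG = 2:1 ⇒ L = (1/27, 23/36)
2·[LUB] = -61/108, 2·[UQL] = 1/108
[LUB]:[UQL] = -61/108:1/108 = -61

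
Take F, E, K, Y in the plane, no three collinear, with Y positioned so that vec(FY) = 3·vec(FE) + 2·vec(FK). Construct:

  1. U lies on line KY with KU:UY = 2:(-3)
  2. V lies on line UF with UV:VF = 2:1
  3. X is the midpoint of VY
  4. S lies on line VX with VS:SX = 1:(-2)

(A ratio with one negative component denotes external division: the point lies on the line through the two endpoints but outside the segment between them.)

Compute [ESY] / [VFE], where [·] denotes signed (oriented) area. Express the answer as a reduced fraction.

Work in coordinates with F = (0, 0), E = (1, 0), K = (0, 1), Y = (3, 2).
1. U lies on line KY with KU:UY = 2:(-3) ⇒ U = (-6, -1)
2. V lies on line UF with UV:VF = 2:1 ⇒ V = (-2, -1/3)
3. X is the midpoint of VY ⇒ X = (1/2, 5/6)
4. S lies on line VX with VS:SX = 1:(-2) ⇒ S = (-9/2, -3/2)
2·[ESY] = -8, 2·[VFE] = -1/3
[ESY]:[VFE] = -8:-1/3 = 24

[ESY]:[VFE] = 24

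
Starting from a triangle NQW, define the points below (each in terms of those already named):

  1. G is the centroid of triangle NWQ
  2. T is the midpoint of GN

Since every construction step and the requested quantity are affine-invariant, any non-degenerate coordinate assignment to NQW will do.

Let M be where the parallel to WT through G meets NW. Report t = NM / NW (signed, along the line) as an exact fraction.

t = 2

Choose coordinates N = (0, 0), Q = (1, 0), W = (0, 1).
1. G is the centroid of triangle NWQ ⇒ G = (1/3, 1/3)
2. T is the midpoint of GN ⇒ T = (1/6, 1/6)
through G parallel to WT: direction (1/6, -5/6); meets NW at M = (0, 2)
M = N + t·(W−N) with t = 2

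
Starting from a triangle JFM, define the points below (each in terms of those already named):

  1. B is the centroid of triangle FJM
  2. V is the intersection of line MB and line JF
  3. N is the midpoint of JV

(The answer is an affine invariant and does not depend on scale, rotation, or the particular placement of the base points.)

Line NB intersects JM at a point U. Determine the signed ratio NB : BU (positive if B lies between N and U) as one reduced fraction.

Work in coordinates with J = (0, 0), F = (1, 0), M = (0, 1).
1. B is the centroid of triangle FJM ⇒ B = (1/3, 1/3)
2. V is the intersection of line MB and line JF ⇒ V = (1/2, 0)
3. N is the midpoint of JV ⇒ N = (1/4, 0)
line NB meets JM at U = (0, -1)
B = N + t·(U−N) with t = -1/3, so NB:BU = -1/3:4/3

NB:BU = -1/4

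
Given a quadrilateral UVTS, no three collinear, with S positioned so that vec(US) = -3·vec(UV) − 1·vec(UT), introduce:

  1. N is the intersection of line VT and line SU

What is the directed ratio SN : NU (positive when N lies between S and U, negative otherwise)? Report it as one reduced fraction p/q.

Work in coordinates with U = (0, 0), V = (1, 0), T = (0, 1), S = (-3, -1).
1. N is the intersection of line VT and line SU ⇒ N = (3/4, 1/4)
N = S + t·(U−S) with t = 5/4, so SN:NU = t:(1−t) = 5/4:-1/4

SN:NU = -5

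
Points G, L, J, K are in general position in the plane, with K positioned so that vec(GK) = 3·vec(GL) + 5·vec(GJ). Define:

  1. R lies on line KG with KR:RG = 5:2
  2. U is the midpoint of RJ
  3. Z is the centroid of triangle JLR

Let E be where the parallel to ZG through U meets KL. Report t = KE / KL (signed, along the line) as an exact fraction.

t = 11/62

Work in coordinates with G = (0, 0), L = (1, 0), J = (0, 1), K = (3, 5).
1. R lies on line KG with KR:RG = 5:2 ⇒ R = (6/7, 10/7)
2. U is the midpoint of RJ ⇒ U = (3/7, 17/14)
3. Z is the centroid of triangle JLR ⇒ Z = (13/21, 17/21)
through U parallel to ZG: direction (-13/21, -17/21); meets KL at E = (82/31, 255/62)
E = K + t·(L−K) with t = 11/62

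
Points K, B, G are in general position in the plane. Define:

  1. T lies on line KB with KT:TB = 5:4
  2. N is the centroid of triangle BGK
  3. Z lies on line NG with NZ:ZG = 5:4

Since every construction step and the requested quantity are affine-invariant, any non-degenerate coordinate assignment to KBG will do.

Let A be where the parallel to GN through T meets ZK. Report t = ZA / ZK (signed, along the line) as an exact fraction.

Choose coordinates K = (0, 0), B = (1, 0), G = (0, 1).
1. T lies on line KB with KT:TB = 5:4 ⇒ T = (5/9, 0)
2. N is the centroid of triangle BGK ⇒ N = (1/3, 1/3)
3. Z lies on line NG with NZ:ZG = 5:4 ⇒ Z = (4/27, 19/27)
through T parallel to GN: direction (1/3, -2/3); meets ZK at A = (40/243, 190/243)
A = Z + t·(K−Z) with t = -1/9

t = -1/9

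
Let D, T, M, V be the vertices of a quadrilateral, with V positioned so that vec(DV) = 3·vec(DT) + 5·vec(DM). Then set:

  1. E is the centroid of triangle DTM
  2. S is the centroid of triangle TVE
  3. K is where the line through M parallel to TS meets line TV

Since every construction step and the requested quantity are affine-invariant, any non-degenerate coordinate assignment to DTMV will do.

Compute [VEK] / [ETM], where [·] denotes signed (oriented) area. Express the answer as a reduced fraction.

Assign D = (0, 0), T = (1, 0), M = (0, 1), V = (3, 5) — the answer is frame-independent, so this choice is without loss of generality.
1. E is the centroid of triangle DTM ⇒ E = (1/3, 1/3)
2. S is the centroid of triangle TVE ⇒ S = (13/9, 16/9)
3. K is where the line through M parallel to TS meets line TV ⇒ K = (-7/3, -25/3)
2·[VEK] = 32/3, 2·[ETM] = 1/3
[VEK]:[ETM] = 32/3:1/3 = 32

[VEK]:[ETM] = 32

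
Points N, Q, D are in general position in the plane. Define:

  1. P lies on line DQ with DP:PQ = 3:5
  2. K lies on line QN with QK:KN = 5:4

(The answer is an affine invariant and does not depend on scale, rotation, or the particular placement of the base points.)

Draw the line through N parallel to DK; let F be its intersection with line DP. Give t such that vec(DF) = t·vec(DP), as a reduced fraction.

t = -32/15

Work in coordinates with N = (0, 0), Q = (1, 0), D = (0, 1).
1. P lies on line DQ with DP:PQ = 3:5 ⇒ P = (3/8, 5/8)
2. K lies on line QN with QK:KN = 5:4 ⇒ K = (4/9, 0)
through N parallel to DK: direction (4/9, -1); meets DP at F = (-4/5, 9/5)
F = D + t·(P−D) with t = -32/15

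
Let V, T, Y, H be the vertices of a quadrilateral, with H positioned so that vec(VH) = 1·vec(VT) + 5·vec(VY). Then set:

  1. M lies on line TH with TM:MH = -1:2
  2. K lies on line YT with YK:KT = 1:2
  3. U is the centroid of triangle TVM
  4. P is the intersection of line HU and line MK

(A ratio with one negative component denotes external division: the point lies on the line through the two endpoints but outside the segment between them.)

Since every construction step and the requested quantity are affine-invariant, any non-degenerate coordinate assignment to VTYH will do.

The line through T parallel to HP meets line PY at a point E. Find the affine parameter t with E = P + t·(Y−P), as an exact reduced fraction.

Set V = (0, 0), T = (1, 0), Y = (0, 1), H = (1, 5); any affine frame gives the same invariant.
1. M lies on line TH with TM:MH = -1:2 ⇒ M = (1, -5)
2. K lies on line YT with YK:KT = 1:2 ⇒ K = (1/3, 2/3)
3. U is the centroid of triangle TVM ⇒ U = (2/3, -5/3)
4. P is the intersection of line HU and line MK ⇒ P = (37/57, -115/57)
through T parallel to HP: direction (-20/57, -400/57); meets PY at E = (259/304, -225/76)
E = P + t·(Y−P) with t = -5/16

t = -5/16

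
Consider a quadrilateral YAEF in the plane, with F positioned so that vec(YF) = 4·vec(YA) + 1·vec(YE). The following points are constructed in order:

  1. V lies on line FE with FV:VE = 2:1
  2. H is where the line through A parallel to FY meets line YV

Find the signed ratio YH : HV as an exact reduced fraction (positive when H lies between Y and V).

Work in coordinates with Y = (0, 0), A = (1, 0), E = (0, 1), F = (4, 1).
1. V lies on line FE with FV:VE = 2:1 ⇒ V = (4/3, 1)
2. H is where the line through A parallel to FY meets line YV ⇒ H = (-1/2, -3/8)
H = Y + t·(V−Y) with t = -3/8, so YH:HV = t:(1−t) = -3/8:11/8

YH:HV = -3/11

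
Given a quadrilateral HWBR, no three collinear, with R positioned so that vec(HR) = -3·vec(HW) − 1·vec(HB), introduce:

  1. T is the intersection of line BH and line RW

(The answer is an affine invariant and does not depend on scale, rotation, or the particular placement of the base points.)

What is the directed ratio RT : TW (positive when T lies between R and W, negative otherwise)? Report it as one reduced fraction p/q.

Work in coordinates with H = (0, 0), W = (1, 0), B = (0, 1), R = (-3, -1).
1. T is the intersection of line BH and line RW ⇒ T = (0, -1/4)
T = R + t·(W−R) with t = 3/4, so RT:TW = t:(1−t) = 3/4:1/4

RT:TW = 3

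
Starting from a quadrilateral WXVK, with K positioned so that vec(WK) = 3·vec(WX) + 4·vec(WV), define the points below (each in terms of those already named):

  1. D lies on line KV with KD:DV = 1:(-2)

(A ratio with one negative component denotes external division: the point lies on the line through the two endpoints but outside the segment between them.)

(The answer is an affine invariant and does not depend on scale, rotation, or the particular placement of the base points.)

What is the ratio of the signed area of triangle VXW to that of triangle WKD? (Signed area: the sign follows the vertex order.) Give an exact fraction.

Assign W = (0, 0), X = (1, 0), V = (0, 1), K = (3, 4) — the answer is frame-independent, so this choice is without loss of generality.
1. D lies on line KV with KD:DV = 1:(-2) ⇒ D = (6, 7)
2·[VXW] = -1, 2·[WKD] = -3
[VXW]:[WKD] = -1:-3 = 1/3

[VXW]:[WKD] = 1/3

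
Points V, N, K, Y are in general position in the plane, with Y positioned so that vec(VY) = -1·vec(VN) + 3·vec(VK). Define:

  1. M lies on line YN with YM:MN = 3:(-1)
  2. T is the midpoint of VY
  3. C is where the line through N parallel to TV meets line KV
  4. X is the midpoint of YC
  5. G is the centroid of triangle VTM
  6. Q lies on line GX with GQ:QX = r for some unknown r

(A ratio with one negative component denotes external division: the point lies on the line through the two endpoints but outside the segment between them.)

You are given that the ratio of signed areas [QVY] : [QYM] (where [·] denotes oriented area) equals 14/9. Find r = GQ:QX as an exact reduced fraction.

r = 2/5

Work in coordinates with V = (0, 0), N = (1, 0), K = (0, 1), Y = (-1, 3).
1. M lies on line YN with YM:MN = 3:(-1) ⇒ M = (2, -3/2)
2. T is the midpoint of VY ⇒ T = (-1/2, 3/2)
3. C is where the line through N parallel to TV meets line KV ⇒ C = (0, 3)
4. X is the midpoint of YC ⇒ X = (-1/2, 3)
5. G is the centroid of triangle VTM ⇒ G = (1/2, 0)
6. With GQ:QX = r, write λ = r/(r+1) so Q = G + λ·(X−G); Q is affine-linear in λ
Every point depending on Q is an affine combination of Q and λ-independent points, so each such coordinate is linear in λ; the λ² term in each signed area is a multiple of (X−G)×(X−G) = 0, so 2·[QVY] and 2·[QYM] are each linear in λ. Evaluating at λ=0 and λ=1:
  2·[QVY] = -3/2,   2·[QYM] = 9/2·λ − 9/4
So [QVY]:[QYM] = (-3/2) / (9/2·λ − 9/4). Setting this equal to 14/9:
  -3/2 = 14/9·(9/2·λ − 9/4)  ⇒  λ = 2/7
Then r = λ/(1−λ) = (2/7)/(5/7) = 2/5. Check: with r = 2/5, Q = (3/14, 6/7) and [QVY]:[QYM] = 14/9 as required.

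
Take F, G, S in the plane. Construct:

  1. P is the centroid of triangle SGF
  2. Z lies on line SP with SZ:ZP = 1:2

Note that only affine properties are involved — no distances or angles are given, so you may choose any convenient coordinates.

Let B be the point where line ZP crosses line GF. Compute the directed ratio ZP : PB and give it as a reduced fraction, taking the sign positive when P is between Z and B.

Work in coordinates with F = (0, 0), G = (1, 0), S = (0, 1).
1. P is the centroid of triangle SGF ⇒ P = (1/3, 1/3)
2. Z lies on line SP with SZ:ZP = 1:2 ⇒ Z = (1/9, 7/9)
line ZP meets GF at B = (1/2, 0)
P = Z + t·(B−Z) with t = 4/7, so ZP:PB = 4/7:3/7

ZP:PB = 4/3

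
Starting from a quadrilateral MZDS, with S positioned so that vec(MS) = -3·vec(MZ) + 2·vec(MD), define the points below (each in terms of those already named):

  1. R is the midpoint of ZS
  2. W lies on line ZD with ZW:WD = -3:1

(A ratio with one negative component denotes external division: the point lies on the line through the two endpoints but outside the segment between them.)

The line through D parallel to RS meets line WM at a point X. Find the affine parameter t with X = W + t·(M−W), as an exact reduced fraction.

Assign M = (0, 0), Z = (1, 0), D = (0, 1), S = (-3, 2) — the answer is frame-independent, so this choice is without loss of generality.
1. R is the midpoint of ZS ⇒ R = (-1, 1)
2. W lies on line ZD with ZW:WD = -3:1 ⇒ W = (-1/2, 3/2)
through D parallel to RS: direction (-2, 1); meets WM at X = (-2/5, 6/5)
X = W + t·(M−W) with t = 1/5

t = 1/5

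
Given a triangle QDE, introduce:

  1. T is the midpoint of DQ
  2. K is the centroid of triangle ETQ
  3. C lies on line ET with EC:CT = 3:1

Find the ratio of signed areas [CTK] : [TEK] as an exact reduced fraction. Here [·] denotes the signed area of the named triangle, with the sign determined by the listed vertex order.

Assign Q = (0, 0), D = (1, 0), E = (0, 1) — the answer is frame-independent, so this choice is without loss of generality.
1. T is the midpoint of DQ ⇒ T = (1/2, 0)
2. K is the centroid of triangle ETQ ⇒ K = (1/6, 1/3)
3. C lies on line ET with EC:CT = 3:1 ⇒ C = (3/8, 1/4)
2·[CTK] = -1/24, 2·[TEK] = 1/6
[CTK]:[TEK] = -1/24:1/6 = -1/4

[CTK]:[TEK] = -1/4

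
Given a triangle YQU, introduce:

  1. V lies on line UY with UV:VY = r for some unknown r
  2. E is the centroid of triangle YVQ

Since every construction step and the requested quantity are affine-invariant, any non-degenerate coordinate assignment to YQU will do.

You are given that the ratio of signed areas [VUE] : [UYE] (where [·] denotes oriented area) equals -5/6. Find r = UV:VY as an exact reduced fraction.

r = 5

Work in coordinates with Y = (0, 0), Q = (1, 0), U = (0, 1).
1. With UV:VY = r, write λ = r/(r+1) so V = U + λ·(Y−U); V is affine-linear in λ
2. E is the centroid of triangle YVQ ⇒ E is an affine combination of earlier points and hence also affine-linear in λ
Every point depending on V is an affine combination of V and λ-independent points, so each such coordinate is linear in λ; the λ² term in each signed area is a multiple of (Y−U)×(Y−U) = 0, so 2·[VUE] and 2·[UYE] are each linear in λ. Evaluating at λ=0 and λ=1:
  2·[VUE] = -1/3·λ,   2·[UYE] = 1/3
So [VUE]:[UYE] = (-1/3·λ) / (1/3). Setting this equal to -5/6:
  -1/3·λ = -5/6·(1/3)  ⇒  λ = 5/6
Then r = λ/(1−λ) = (5/6)/(1/6) = 5. Check: with r = 5, V = (0, 1/6) and [VUE]:[UYE] = -5/6 as required.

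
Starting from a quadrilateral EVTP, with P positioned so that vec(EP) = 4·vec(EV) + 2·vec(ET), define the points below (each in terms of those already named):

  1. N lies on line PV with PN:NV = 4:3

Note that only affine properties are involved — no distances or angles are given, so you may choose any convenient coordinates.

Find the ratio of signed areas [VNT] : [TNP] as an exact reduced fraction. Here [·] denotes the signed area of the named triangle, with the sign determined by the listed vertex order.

Work in coordinates with E = (0, 0), V = (1, 0), T = (0, 1), P = (4, 2).
1. N lies on line PV with PN:NV = 4:3 ⇒ N = (16/7, 6/7)
2·[VNT] = 15/7, 2·[TNP] = 20/7
[VNT]:[TNP] = 15/7:20/7 = 3/4

[VNT]:[TNP] = 3/4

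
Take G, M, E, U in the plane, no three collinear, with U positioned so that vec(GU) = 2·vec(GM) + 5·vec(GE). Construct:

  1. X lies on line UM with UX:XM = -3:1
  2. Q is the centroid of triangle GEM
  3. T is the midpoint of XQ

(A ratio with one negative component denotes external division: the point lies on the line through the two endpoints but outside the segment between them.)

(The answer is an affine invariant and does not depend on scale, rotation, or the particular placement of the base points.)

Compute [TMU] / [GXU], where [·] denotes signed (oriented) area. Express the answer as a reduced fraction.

Choose coordinates G = (0, 0), M = (1, 0), E = (0, 1), U = (2, 5).
1. X lies on line UM with UX:XM = -3:1 ⇒ X = (1/2, -5/2)
2. Q is the centroid of triangle GEM ⇒ Q = (1/3, 1/3)
3. T is the midpoint of XQ ⇒ T = (5/12, -13/12)
2·[TMU] = 11/6, 2·[GXU] = 15/2
[TMU]:[GXU] = 11/6:15/2 = 11/45

[TMU]:[GXU] = 11/45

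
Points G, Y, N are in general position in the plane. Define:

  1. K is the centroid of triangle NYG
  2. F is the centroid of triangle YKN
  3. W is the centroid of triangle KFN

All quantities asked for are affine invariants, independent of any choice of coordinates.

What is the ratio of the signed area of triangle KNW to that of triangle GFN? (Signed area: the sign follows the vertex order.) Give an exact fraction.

Set G = (0, 0), Y = (1, 0), N = (0, 1); any affine frame gives the same invariant.
1. K is the centroid of triangle NYG ⇒ K = (1/3, 1/3)
2. F is the centroid of triangle YKN ⇒ F = (4/9, 4/9)
3. W is the centroid of triangle KFN ⇒ W = (7/27, 16/27)
2·[KNW] = -1/27, 2·[GFN] = 4/9
[KNW]:[GFN] = -1/27:4/9 = -1/12

[KNW]:[GFN] = -1/12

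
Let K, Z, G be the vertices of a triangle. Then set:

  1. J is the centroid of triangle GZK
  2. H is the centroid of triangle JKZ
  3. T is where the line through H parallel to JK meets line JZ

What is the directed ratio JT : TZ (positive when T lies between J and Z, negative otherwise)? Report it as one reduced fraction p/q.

JT:TZ = 1/2

Assign K = (0, 0), Z = (1, 0), G = (0, 1) — the answer is frame-independent, so this choice is without loss of generality.
1. J is the centroid of triangle GZK ⇒ J = (1/3, 1/3)
2. H is the centroid of triangle JKZ ⇒ H = (4/9, 1/9)
3. T is where the line through H parallel to JK meets line JZ ⇒ T = (5/9, 2/9)
T = J + t·(Z−J) with t = 1/3, so JT:TZ = t:(1−t) = 1/3:2/3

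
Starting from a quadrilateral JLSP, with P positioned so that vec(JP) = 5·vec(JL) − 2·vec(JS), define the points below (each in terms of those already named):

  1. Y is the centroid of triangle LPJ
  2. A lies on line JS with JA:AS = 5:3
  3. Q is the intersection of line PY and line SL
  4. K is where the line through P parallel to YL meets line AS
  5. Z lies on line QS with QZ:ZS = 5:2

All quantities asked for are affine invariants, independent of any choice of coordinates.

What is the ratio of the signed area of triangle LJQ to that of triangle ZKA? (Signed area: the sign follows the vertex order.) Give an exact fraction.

Choose coordinates J = (0, 0), L = (1, 0), S = (0, 1), P = (5, -2).
1. Y is the centroid of triangle LPJ ⇒ Y = (2, -2/3)
2. A lies on line JS with JA:AS = 5:3 ⇒ A = (0, 5/8)
3. Q is the intersection of line PY and line SL ⇒ Q = (7/5, -2/5)
4. K is where the line through P parallel to YL meets line AS ⇒ K = (0, 4/3)
5. Z lies on line QS with QZ:ZS = 5:2 ⇒ Z = (2/5, 3/5)
2·[LJQ] = 2/5, 2·[ZKA] = 17/60
[LJQ]:[ZKA] = 2/5:17/60 = 24/17

[LJQ]:[ZKA] = 24/17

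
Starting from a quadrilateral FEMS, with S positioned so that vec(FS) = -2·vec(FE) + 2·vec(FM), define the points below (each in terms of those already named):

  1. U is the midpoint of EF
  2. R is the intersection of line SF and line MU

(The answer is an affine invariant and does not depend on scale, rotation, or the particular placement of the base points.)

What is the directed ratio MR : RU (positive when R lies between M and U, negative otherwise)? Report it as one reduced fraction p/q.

Set F = (0, 0), E = (1, 0), M = (0, 1), S = (-2, 2); any affine frame gives the same invariant.
1. U is the midpoint of EF ⇒ U = (1/2, 0)
2. R is the intersection of line SF and line MU ⇒ R = (1, -1)
R = M + t·(U−M) with t = 2, so MR:RU = t:(1−t) = 2:-1

MR:RU = -2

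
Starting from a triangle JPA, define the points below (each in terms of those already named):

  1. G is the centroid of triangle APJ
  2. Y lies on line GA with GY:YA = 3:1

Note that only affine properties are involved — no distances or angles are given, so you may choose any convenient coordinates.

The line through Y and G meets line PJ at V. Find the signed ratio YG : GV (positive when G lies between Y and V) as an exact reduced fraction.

Choose coordinates J = (0, 0), P = (1, 0), A = (0, 1).
1. G is the centroid of triangle APJ ⇒ G = (1/3, 1/3)
2. Y lies on line GA with GY:YA = 3:1 ⇒ Y = (1/12, 5/6)
line YG meets PJ at V = (1/2, 0)
G = Y + t·(V−Y) with t = 3/5, so YG:GV = 3/5:2/5

YG:GV = 3/2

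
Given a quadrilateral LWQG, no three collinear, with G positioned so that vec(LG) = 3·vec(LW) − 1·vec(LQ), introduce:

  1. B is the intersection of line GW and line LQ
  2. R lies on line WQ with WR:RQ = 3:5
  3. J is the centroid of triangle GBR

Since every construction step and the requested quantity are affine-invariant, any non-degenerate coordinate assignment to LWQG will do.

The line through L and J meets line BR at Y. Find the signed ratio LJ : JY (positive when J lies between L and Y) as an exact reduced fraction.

LJ:JY = 2/3

Choose coordinates L = (0, 0), W = (1, 0), Q = (0, 1), G = (3, -1).
1. B is the intersection of line GW and line LQ ⇒ B = (0, 1/2)
2. R lies on line WQ with WR:RQ = 3:5 ⇒ R = (5/8, 3/8)
3. J is the centroid of triangle GBR ⇒ J = (29/24, -1/24)
line LJ meets BR at Y = (145/48, -5/48)
J = L + t·(Y−L) with t = 2/5, so LJ:JY = 2/5:3/5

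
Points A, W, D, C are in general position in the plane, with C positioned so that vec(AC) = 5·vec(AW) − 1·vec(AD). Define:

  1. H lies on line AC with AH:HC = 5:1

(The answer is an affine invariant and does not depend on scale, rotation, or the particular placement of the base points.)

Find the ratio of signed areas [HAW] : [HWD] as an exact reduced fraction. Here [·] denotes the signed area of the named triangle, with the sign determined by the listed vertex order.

Set A = (0, 0), W = (1, 0), D = (0, 1), C = (5, -1); any affine frame gives the same invariant.
1. H lies on line AC with AH:HC = 5:1 ⇒ H = (25/6, -5/6)
2·[HAW] = -5/6, 2·[HWD] = -7/3
[HAW]:[HWD] = -5/6:-7/3 = 5/14

[HAW]:[HWD] = 5/14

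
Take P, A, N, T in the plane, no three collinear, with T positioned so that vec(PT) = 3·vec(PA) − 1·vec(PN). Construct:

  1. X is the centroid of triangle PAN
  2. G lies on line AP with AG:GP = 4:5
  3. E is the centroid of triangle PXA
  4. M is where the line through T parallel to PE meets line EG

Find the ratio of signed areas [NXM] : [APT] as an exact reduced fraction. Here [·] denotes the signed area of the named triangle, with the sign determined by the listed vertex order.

Choose coordinates P = (0, 0), A = (1, 0), N = (0, 1), T = (3, -1).
1. X is the centroid of triangle PAN ⇒ X = (1/3, 1/3)
2. G lies on line AP with AG:GP = 4:5 ⇒ G = (5/9, 0)
3. E is the centroid of triangle PXA ⇒ E = (4/9, 1/9)
4. M is where the line through T parallel to PE meets line EG ⇒ M = (83/45, -58/45)
2·[NXM] = 7/15, 2·[APT] = 1
[NXM]:[APT] = 7/15:1 = 7/15

[NXM]:[APT] = 7/15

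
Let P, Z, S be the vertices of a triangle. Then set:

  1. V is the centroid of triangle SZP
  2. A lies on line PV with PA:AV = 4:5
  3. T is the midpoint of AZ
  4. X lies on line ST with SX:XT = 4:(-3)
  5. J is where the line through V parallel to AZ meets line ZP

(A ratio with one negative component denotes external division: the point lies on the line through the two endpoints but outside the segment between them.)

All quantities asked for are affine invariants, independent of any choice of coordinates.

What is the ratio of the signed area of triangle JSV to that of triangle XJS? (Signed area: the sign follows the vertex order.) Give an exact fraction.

[JSV]:[XJS] = 63/326

Work in coordinates with P = (0, 0), Z = (1, 0), S = (0, 1).
1. V is the centroid of triangle SZP ⇒ V = (1/3, 1/3)
2. A lies on line PV with PA:AV = 4:5 ⇒ A = (4/27, 4/27)
3. T is the midpoint of AZ ⇒ T = (31/54, 2/27)
4. X lies on line ST with SX:XT = 4:(-3) ⇒ X = (62/27, -73/27)
5. J is where the line through V parallel to AZ meets line ZP ⇒ J = (9/4, 0)
2·[JSV] = 7/6, 2·[XJS] = 163/27
[JSV]:[XJS] = 7/6:163/27 = 63/326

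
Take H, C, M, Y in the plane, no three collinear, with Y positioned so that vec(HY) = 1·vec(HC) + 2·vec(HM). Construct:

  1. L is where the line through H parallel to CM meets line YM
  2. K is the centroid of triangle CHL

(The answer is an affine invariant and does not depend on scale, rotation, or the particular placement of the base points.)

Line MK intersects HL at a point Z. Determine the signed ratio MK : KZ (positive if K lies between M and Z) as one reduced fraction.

Choose coordinates H = (0, 0), C = (1, 0), M = (0, 1), Y = (1, 2).
1. L is where the line through H parallel to CM meets line YM ⇒ L = (-1/2, 1/2)
2. K is the centroid of triangle CHL ⇒ K = (1/6, 1/6)
line MK meets HL at Z = (1/4, -1/4)
K = M + t·(Z−M) with t = 2/3, so MK:KZ = 2/3:1/3

MK:KZ = 2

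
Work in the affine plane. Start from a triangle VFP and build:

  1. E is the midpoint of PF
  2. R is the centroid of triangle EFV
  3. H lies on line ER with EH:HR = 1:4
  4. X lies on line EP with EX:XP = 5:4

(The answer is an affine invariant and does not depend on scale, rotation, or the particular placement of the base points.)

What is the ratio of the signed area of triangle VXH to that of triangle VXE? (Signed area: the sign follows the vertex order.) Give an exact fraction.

Work in coordinates with V = (0, 0), F = (1, 0), P = (0, 1).
1. E is the midpoint of PF ⇒ E = (1/2, 1/2)
2. R is the centroid of triangle EFV ⇒ R = (1/2, 1/6)
3. H lies on line ER with EH:HR = 1:4 ⇒ H = (1/2, 13/30)
4. X lies on line EP with EX:XP = 5:4 ⇒ X = (2/9, 7/9)
2·[VXH] = -79/270, 2·[VXE] = -5/18
[VXH]:[VXE] = -79/270:-5/18 = 79/75

[VXH]:[VXE] = 79/75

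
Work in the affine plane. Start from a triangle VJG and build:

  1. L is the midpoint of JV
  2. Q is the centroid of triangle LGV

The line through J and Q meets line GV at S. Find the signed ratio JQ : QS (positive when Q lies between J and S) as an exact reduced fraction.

JQ:QS = 5

Assign V = (0, 0), J = (1, 0), G = (0, 1) — the answer is frame-independent, so this choice is without loss of generality.
1. L is the midpoint of JV ⇒ L = (1/2, 0)
2. Q is the centroid of triangle LGV ⇒ Q = (1/6, 1/3)
line JQ meets GV at S = (0, 2/5)
Q = J + t·(S−J) with t = 5/6, so JQ:QS = 5/6:1/6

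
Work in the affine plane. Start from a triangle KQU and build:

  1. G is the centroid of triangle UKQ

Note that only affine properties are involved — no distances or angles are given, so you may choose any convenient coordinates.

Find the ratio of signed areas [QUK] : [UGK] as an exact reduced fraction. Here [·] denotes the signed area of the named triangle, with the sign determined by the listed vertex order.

Work in coordinates with K = (0, 0), Q = (1, 0), U = (0, 1).
1. G is the centroid of triangle UKQ ⇒ G = (1/3, 1/3)
2·[QUK] = 1, 2·[UGK] = -1/3
[QUK]:[UGK] = 1:-1/3 = -3

[QUK]:[UGK] = -3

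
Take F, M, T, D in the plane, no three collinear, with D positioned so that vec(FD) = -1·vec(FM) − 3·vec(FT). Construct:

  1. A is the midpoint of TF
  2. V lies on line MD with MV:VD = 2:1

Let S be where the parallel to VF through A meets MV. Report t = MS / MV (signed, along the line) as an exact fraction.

Choose coordinates F = (0, 0), M = (1, 0), T = (0, 1), D = (-1, -3).
1. A is the midpoint of TF ⇒ A = (0, 1/2)
2. V lies on line MD with MV:VD = 2:1 ⇒ V = (-1/3, -2)
through A parallel to VF: direction (1/3, 2); meets MV at S = (-4/9, -13/6)
S = M + t·(V−M) with t = 13/12

t = 13/12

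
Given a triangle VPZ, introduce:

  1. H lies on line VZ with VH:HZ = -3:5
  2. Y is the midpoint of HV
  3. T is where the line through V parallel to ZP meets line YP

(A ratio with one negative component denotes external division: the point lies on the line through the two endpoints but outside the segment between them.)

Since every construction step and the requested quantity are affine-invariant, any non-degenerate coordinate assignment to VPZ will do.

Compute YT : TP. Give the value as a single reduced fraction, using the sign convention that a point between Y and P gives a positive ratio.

YT:TP = 3/4

Set V = (0, 0), P = (1, 0), Z = (0, 1); any affine frame gives the same invariant.
1. H lies on line VZ with VH:HZ = -3:5 ⇒ H = (0, -3/2)
2. Y is the midpoint of HV ⇒ Y = (0, -3/4)
3. T is where the line through V parallel to ZP meets line YP ⇒ T = (3/7, -3/7)
T = Y + t·(P−Y) with t = 3/7, so YT:TP = t:(1−t) = 3/7:4/7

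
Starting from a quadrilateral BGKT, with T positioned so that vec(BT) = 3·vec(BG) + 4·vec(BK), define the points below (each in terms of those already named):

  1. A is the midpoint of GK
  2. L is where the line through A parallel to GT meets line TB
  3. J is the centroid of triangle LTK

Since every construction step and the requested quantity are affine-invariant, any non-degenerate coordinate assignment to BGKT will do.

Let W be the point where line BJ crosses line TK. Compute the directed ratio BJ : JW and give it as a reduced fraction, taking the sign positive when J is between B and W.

BJ:JW = 3

Work in coordinates with B = (0, 0), G = (1, 0), K = (0, 1), T = (3, 4).
1. A is the midpoint of GK ⇒ A = (1/2, 1/2)
2. L is where the line through A parallel to GT meets line TB ⇒ L = (3/4, 1)
3. J is the centroid of triangle LTK ⇒ J = (5/4, 2)
line BJ meets TK at W = (5/3, 8/3)
J = B + t·(W−B) with t = 3/4, so BJ:JW = 3/4:1/4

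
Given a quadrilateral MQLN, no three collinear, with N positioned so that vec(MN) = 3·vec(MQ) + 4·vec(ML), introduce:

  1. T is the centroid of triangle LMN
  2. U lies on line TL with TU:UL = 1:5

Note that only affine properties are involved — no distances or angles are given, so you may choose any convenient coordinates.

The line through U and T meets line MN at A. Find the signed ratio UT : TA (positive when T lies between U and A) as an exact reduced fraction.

Set M = (0, 0), Q = (1, 0), L = (0, 1), N = (3, 4); any affine frame gives the same invariant.
1. T is the centroid of triangle LMN ⇒ T = (1, 5/3)
2. U lies on line TL with TU:UL = 1:5 ⇒ U = (5/6, 14/9)
line UT meets MN at A = (3/2, 2)
T = U + t·(A−U) with t = 1/4, so UT:TA = 1/4:3/4

UT:TA = 1/3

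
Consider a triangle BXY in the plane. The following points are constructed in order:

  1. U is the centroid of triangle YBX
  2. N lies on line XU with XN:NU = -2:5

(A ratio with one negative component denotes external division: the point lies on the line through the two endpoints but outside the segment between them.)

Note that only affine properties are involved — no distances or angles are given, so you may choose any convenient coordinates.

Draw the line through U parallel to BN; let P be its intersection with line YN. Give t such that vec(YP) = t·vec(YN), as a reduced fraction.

t = 8/13

Work in coordinates with B = (0, 0), X = (1, 0), Y = (0, 1).
1. U is the centroid of triangle YBX ⇒ U = (1/3, 1/3)
2. N lies on line XU with XN:NU = -2:5 ⇒ N = (13/9, -2/9)
through U parallel to BN: direction (13/9, -2/9); meets YN at P = (8/9, 29/117)
P = Y + t·(N−Y) with t = 8/13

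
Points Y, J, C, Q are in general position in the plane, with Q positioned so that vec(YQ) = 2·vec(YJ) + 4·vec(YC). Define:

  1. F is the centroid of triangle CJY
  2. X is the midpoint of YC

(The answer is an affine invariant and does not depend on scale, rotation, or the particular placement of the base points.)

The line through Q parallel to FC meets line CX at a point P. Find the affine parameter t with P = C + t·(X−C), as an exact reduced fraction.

Set Y = (0, 0), J = (1, 0), C = (0, 1), Q = (2, 4); any affine frame gives the same invariant.
1. F is the centroid of triangle CJY ⇒ F = (1/3, 1/3)
2. X is the midpoint of YC ⇒ X = (0, 1/2)
through Q parallel to FC: direction (-1/3, 2/3); meets CX at P = (0, 8)
P = C + t·(X−C) with t = -14

t = -14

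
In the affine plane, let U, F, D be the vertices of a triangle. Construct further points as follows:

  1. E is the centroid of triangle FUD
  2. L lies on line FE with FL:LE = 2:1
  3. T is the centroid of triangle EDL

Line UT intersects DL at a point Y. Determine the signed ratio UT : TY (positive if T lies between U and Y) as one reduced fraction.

UT:TY = 14

Set U = (0, 0), F = (1, 0), D = (0, 1); any affine frame gives the same invariant.
1. E is the centroid of triangle FUD ⇒ E = (1/3, 1/3)
2. L lies on line FE with FL:LE = 2:1 ⇒ L = (5/9, 2/9)
3. T is the centroid of triangle EDL ⇒ T = (8/27, 14/27)
line UT meets DL at Y = (20/63, 5/9)
T = U + t·(Y−U) with t = 14/15, so UT:TY = 14/15:1/15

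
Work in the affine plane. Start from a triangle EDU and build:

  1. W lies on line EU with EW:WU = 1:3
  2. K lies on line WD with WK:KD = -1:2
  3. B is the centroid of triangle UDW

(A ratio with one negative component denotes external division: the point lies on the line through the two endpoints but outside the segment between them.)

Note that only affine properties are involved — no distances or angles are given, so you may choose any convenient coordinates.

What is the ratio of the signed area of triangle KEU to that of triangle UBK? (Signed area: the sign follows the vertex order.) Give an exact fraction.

Assign E = (0, 0), D = (1, 0), U = (0, 1) — the answer is frame-independent, so this choice is without loss of generality.
1. W lies on line EU with EW:WU = 1:3 ⇒ W = (0, 1/4)
2. K lies on line WD with WK:KD = -1:2 ⇒ K = (-1, 1/2)
3. B is the centroid of triangle UDW ⇒ B = (1/3, 5/12)
2·[KEU] = 1, 2·[UBK] = -3/4
[KEU]:[UBK] = 1:-3/4 = -4/3

[KEU]:[UBK] = -4/3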